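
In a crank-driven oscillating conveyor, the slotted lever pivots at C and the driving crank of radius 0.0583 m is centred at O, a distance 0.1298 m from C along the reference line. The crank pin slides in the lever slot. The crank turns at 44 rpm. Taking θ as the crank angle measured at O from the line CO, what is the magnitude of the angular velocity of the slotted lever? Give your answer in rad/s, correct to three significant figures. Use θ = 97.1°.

0.618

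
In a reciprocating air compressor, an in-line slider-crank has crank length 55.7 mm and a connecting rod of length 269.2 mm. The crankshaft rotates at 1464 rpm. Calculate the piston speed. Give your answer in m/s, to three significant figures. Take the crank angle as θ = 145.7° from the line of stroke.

3.98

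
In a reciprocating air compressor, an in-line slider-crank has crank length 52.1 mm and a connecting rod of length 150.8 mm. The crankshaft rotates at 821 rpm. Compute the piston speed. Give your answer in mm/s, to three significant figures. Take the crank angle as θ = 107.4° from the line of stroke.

ω = 2π·821/60 = 85.97 rad/s
For an in-line slider-crank, x = r cosθ + √(L² − r² sin²θ), so v = −rω sinθ·[1 + r cosθ/√(L² − r² sin²θ)].
With r = 0.0521 m, L = 0.1508 m, θ = 107.4°: √(L² − r² sin²θ) = 0.14237 m.
v = −0.0521·85.97·0.95424·[1 + 0.0521·-0.29904/0.14237] = -3.8066 m/s.
|v| = 3.8066 m/s = 3806.6 mm/s.

3810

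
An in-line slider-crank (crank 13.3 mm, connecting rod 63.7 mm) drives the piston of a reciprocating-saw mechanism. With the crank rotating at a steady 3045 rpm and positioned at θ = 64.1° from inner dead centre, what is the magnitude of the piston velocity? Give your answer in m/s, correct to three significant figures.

4.17

ω = 2π·3045/60 = 318.9 rad/s
For an in-line slider-crank, x = r cosθ + √(L² − r² sin²θ), so v = −rω sinθ·[1 + r cosθ/√(L² − r² sin²θ)].
With r = 0.0133 m, L = 0.0637 m, θ = 64.1°: √(L² − r² sin²θ) = 0.062566 m.
v = −0.0133·318.9·0.89956·[1 + 0.0133·0.43680/0.062566] = -4.1693 m/s.
|v| = 4.1693 m/s.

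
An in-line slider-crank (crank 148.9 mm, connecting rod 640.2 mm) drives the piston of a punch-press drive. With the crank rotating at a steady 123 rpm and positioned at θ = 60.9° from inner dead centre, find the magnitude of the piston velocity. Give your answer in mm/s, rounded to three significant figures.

1870

ω = 2π·123/60 = 12.88 rad/s
For an in-line slider-crank, x = r cosθ + √(L² − r² sin²θ), so v = −rω sinθ·[1 + r cosθ/√(L² − r² sin²θ)].
With r = 0.1489 m, L = 0.6402 m, θ = 60.9°: √(L² − r² sin²θ) = 0.62684 m.
v = −0.1489·12.88·0.87377·[1 + 0.1489·0.48634/0.62684] = -1.8694 m/s.
|v| = 1.8694 m/s = 1869.4 mm/s.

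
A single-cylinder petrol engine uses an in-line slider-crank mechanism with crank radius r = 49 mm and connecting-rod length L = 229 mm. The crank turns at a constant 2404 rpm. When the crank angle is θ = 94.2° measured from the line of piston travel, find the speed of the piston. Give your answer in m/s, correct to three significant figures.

12.1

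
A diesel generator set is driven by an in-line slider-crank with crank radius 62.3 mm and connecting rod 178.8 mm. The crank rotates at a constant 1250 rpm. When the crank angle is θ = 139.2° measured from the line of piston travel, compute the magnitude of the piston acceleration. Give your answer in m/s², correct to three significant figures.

740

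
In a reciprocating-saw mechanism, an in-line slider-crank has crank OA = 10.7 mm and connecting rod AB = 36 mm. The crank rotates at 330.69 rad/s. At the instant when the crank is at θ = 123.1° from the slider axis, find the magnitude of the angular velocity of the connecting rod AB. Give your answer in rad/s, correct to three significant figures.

ω = 330.7 rad/s
The rod makes angle φ with the slider axis where L sinφ = r sinθ; differentiating, L cosφ·φ̇ = r ω cosθ.
L cosφ = √(L² − r² sin²θ) = 0.034866 m.
|ω_rod| = r ω |cosθ| / √(L² − r² sin²θ) = 0.0107·330.7·0.54610/0.034866 = 55.421 rad/s.

55.4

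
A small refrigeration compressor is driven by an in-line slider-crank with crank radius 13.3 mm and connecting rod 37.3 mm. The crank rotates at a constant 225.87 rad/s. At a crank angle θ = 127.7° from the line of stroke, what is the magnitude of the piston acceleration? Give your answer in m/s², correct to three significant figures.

470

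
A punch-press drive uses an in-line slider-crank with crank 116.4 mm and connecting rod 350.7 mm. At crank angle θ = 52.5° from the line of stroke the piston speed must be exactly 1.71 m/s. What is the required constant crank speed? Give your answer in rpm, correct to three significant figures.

For an in-line slider-crank, |v_piston| = rω|sinθ|·[1 + r cosθ/√(L² − r² sin²θ)].
With r = 0.1164 m, L = 0.3507 m, θ = 52.5°: the bracketed kinematic factor |dx/dθ| = 0.11169 m.
ω = v/|dx/dθ| = 1.71/0.11169 = 15.311 rad/s.
N = 60ω/(2π) = 146.2 rpm.

146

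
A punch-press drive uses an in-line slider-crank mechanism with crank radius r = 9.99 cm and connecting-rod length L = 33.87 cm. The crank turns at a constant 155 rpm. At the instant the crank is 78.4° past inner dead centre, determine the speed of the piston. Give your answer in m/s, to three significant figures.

ω = 2π·155/60 = 16.23 rad/s
For an in-line slider-crank, x = r cosθ + √(L² − r² sin²θ), so v = −rω sinθ·[1 + r cosθ/√(L² − r² sin²θ)].
With r = 0.0999 m, L = 0.3387 m, θ = 78.4°: √(L² − r² sin²θ) = 0.32425 m.
v = −0.0999·16.23·0.97958·[1 + 0.0999·0.20108/0.32425] = -1.6868 m/s.
|v| = 1.6868 m/s.

1.69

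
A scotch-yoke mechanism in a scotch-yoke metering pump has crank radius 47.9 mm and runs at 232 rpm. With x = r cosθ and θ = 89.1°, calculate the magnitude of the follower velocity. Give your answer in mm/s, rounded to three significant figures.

ω = 24.29 rad/s (from 232 rpm).
x = r cosθ ⇒ ẋ = −rω sinθ.
|v| = rω|sinθ| = 0.0479·24.29·|sin 89.1°| = 1.1636 m/s = 1163.6 mm/s.

1160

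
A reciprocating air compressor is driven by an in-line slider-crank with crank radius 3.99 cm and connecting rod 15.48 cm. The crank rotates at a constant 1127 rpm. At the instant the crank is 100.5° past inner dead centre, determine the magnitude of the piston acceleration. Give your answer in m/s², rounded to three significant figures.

239

ω = 2π·1127/60 = 118 rad/s
x(θ) = r cosθ + √(L² − r² sin²θ); with ω constant, a = ω²·d²x/dθ².
d²x/dθ² = −r cosθ − r²(cos2θ)/√u − r⁴ sin²2θ/(4u^{3/2}),  u = L² − r² sin²θ = 0.0224239 m².
Substituting r = 0.0399 m, L = 0.1548 m, θ = 100.5°: d²x/dθ² = +0.017172 m.
a = ω²·d²x/dθ² = (118)²·(+0.017172) = +239.18 m/s²;  |a| = 239.18 m/s².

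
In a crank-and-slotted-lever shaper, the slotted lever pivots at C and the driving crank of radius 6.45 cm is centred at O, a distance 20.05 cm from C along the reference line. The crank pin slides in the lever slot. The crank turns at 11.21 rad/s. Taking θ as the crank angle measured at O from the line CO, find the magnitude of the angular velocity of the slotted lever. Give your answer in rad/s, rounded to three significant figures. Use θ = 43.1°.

2.41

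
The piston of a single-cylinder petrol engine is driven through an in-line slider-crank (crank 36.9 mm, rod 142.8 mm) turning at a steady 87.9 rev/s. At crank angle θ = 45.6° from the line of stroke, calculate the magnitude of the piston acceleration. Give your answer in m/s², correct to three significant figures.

7860

ω = 2π·87.9 = 552.3 rad/s
x(θ) = r cosθ + √(L² − r² sin²θ); with ω constant, a = ω²·d²x/dθ².
d²x/dθ² = −r cosθ − r²(cos2θ)/√u − r⁴ sin²2θ/(4u^{3/2}),  u = L² − r² sin²θ = 0.0196968 m².
Substituting r = 0.0369 m, L = 0.1428 m, θ = 45.6°: d²x/dθ² = -0.025782 m.
a = ω²·d²x/dθ² = (552.3)²·(-0.025782) = -7864.2 m/s²;  |a| = 7864.2 m/s².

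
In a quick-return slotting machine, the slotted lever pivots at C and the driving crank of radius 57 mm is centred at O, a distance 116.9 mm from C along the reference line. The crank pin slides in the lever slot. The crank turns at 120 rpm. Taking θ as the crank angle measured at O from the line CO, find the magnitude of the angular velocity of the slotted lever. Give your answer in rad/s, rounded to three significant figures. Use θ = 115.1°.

0.471

ω = 12.57 rad/s (from 120 rpm).
Crank pin A relative to C: A = (d + r cosθ, r sinθ); lever angle φ = atan2(r sinθ, d + r cosθ).
Differentiating tanφ: φ̇ = rω(d cosθ + r)/(d² + r² + 2dr cosθ).
d² + r² + 2dr cosθ = |CA|² = 0.0112615 m²;  d cosθ + r = +0.0074111 m.
|ω_lever| = |0.057·12.57·+0.0074111| / 0.0112615 = 0.47138 rad/s.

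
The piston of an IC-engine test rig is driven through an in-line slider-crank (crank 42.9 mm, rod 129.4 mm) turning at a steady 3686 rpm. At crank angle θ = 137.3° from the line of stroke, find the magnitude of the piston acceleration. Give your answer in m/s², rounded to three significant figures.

ω = 2π·3686/60 = 386 rad/s
x(θ) = r cosθ + √(L² − r² sin²θ); with ω constant, a = ω²·d²x/dθ².
d²x/dθ² = −r cosθ − r²(cos2θ)/√u − r⁴ sin²2θ/(4u^{3/2}),  u = L² − r² sin²θ = 0.015898 m².
Substituting r = 0.0429 m, L = 0.1294 m, θ = 137.3°: d²x/dθ² = +0.029938 m.
a = ω²·d²x/dθ² = (386)²·(+0.029938) = +4460.5 m/s²;  |a| = 4460.5 m/s².

4460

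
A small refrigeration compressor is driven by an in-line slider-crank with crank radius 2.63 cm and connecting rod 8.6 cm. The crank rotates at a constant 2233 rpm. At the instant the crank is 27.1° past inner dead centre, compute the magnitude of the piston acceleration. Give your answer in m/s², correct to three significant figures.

1550

ω = 2π·2233/60 = 233.8 rad/s
x(θ) = r cosθ + √(L² − r² sin²θ); with ω constant, a = ω²·d²x/dθ².
d²x/dθ² = −r cosθ − r²(cos2θ)/√u − r⁴ sin²2θ/(4u^{3/2}),  u = L² − r² sin²θ = 0.00725246 m².
Substituting r = 0.0263 m, L = 0.086 m, θ = 27.1°: d²x/dθ² = -0.028291 m.
a = ω²·d²x/dθ² = (233.8)²·(-0.028291) = -1547 m/s²;  |a| = 1547 m/s².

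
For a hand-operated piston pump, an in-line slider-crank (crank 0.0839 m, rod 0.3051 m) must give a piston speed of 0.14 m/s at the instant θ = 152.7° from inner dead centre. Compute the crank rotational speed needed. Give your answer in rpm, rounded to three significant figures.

For an in-line slider-crank, |v_piston| = rω|sinθ|·[1 + r cosθ/√(L² − r² sin²θ)].
With r = 0.0839 m, L = 0.3051 m, θ = 152.7°: the bracketed kinematic factor |dx/dθ| = 0.029002 m.
ω = v/|dx/dθ| = 0.14/0.029002 = 4.8273 rad/s.
N = 60ω/(2π) = 46.097 rpm.

46.1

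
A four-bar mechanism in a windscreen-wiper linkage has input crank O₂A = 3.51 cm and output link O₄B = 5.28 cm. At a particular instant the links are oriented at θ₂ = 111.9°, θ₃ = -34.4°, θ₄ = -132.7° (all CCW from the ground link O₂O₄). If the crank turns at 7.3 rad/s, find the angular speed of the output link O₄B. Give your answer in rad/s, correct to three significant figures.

2.72

ω₂ = 7.3 rad/s
Differentiating the loop-closure r₂e^{iθ₂}+r₃e^{iθ₃}=r₁+r₄e^{iθ₄} gives r₂ω₂e^{iθ₂}+r₃ω₃e^{iθ₃}=r₄ω₄e^{iθ₄}.
Eliminating the other unknown: ω₄ = r₂ω₂ sin(θ₂−θ₃) / [r₄ sin(θ₄−θ₃)].
Numerator sine = +0.55484; denominator sine = -0.98953.
Result = 0.0351·7.3·(+0.55484) / (0.0528·(-0.98953)) = -2.7211 rad/s; magnitude 2.7211 rad/s.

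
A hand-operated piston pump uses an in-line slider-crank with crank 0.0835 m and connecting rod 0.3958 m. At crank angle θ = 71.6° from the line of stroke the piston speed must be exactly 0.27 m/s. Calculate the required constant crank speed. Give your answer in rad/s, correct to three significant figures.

3.19

For an in-line slider-crank, |v_piston| = rω|sinθ|·[1 + r cosθ/√(L² − r² sin²θ)].
With r = 0.0835 m, L = 0.3958 m, θ = 71.6°: the bracketed kinematic factor |dx/dθ| = 0.084616 m.
ω = v/|dx/dθ| = 0.27/0.084616 = 3.1909 rad/s.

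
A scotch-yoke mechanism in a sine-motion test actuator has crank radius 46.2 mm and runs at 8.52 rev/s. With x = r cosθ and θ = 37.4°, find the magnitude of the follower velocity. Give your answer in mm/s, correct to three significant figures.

1500

ω = 53.53 rad/s (from 8.52 rev/s).
x = r cosθ ⇒ ẋ = −rω sinθ.
|v| = rω|sinθ| = 0.0462·53.53·|sin 37.4°| = 1.5022 m/s = 1502.2 mm/s.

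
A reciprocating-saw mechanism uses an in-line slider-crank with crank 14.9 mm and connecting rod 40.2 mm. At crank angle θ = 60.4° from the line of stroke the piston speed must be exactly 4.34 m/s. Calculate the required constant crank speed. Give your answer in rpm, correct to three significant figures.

For an in-line slider-crank, |v_piston| = rω|sinθ|·[1 + r cosθ/√(L² − r² sin²θ)].
With r = 0.0149 m, L = 0.0402 m, θ = 60.4°: the bracketed kinematic factor |dx/dθ| = 0.015461 m.
ω = v/|dx/dθ| = 4.34/0.015461 = 280.71 rad/s.
N = 60ω/(2π) = 2680.5 rpm.

2680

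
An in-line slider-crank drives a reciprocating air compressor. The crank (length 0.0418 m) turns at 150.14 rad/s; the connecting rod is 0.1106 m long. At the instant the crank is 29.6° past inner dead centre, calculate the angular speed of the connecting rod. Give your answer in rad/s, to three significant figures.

50.2

ω = 150.1 rad/s
The rod makes angle φ with the slider axis where L sinφ = r sinθ; differentiating, L cosφ·φ̇ = r ω cosθ.
L cosφ = √(L² − r² sin²θ) = 0.10866 m.
|ω_rod| = r ω |cosθ| / √(L² − r² sin²θ) = 0.0418·150.1·0.86949/0.10866 = 50.221 rad/s.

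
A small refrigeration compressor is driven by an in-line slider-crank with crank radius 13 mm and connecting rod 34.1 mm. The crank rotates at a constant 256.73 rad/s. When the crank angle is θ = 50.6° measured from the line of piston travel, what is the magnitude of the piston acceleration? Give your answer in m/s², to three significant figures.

ω = 256.7 rad/s
x(θ) = r cosθ + √(L² − r² sin²θ); with ω constant, a = ω²·d²x/dθ².
d²x/dθ² = −r cosθ − r²(cos2θ)/√u − r⁴ sin²2θ/(4u^{3/2}),  u = L² − r² sin²θ = 0.0010619 m².
Substituting r = 0.013 m, L = 0.0341 m, θ = 50.6°: d²x/dθ² = -0.0074427 m.
a = ω²·d²x/dθ² = (256.7)²·(-0.0074427) = -490.55 m/s²;  |a| = 490.55 m/s².

491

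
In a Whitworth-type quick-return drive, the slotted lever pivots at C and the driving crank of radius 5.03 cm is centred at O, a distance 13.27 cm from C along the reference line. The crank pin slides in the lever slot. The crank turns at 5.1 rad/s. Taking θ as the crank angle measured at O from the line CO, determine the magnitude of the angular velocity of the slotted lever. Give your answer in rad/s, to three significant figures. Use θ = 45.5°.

ω = 5.1 rad/s
Crank pin A relative to C: A = (d + r cosθ, r sinθ); lever angle φ = atan2(r sinθ, d + r cosθ).
Differentiating tanφ: φ̇ = rω(d cosθ + r)/(d² + r² + 2dr cosθ).
d² + r² + 2dr cosθ = |CA|² = 0.0294963 m²;  d cosθ + r = +0.14331 m.
|ω_lever| = |0.0503·5.1·+0.14331| / 0.0294963 = 1.2464 rad/s.

1.25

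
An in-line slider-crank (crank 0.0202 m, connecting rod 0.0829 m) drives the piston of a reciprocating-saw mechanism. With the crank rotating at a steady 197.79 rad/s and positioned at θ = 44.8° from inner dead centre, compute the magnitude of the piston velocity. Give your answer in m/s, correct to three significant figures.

ω = 197.8 rad/s
For an in-line slider-crank, x = r cosθ + √(L² − r² sin²θ), so v = −rω sinθ·[1 + r cosθ/√(L² − r² sin²θ)].
With r = 0.0202 m, L = 0.0829 m, θ = 44.8°: √(L² − r² sin²θ) = 0.081669 m.
v = −0.0202·197.8·0.70463·[1 + 0.0202·0.70957/0.081669] = -3.3094 m/s.
|v| = 3.3094 m/s.

3.31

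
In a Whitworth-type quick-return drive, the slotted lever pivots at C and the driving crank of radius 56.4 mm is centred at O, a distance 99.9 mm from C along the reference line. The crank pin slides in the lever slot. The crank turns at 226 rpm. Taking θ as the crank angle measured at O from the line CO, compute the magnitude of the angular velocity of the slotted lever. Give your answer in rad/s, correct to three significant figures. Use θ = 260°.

4.65

ω = 23.67 rad/s (from 226 rpm).
Crank pin A relative to C: A = (d + r cosθ, r sinθ); lever angle φ = atan2(r sinθ, d + r cosθ).
Differentiating tanφ: φ̇ = rω(d cosθ + r)/(d² + r² + 2dr cosθ).
d² + r² + 2dr cosθ = |CA|² = 0.0112042 m²;  d cosθ + r = +0.039053 m.
|ω_lever| = |0.0564·23.67·+0.039053| / 0.0112042 = 4.6525 rad/s.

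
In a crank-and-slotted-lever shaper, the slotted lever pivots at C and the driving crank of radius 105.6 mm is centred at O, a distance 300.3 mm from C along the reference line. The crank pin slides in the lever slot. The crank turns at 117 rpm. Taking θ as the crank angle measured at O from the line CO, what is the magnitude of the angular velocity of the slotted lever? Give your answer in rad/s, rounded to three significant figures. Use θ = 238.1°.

ω = 12.25 rad/s (from 117 rpm).
Crank pin A relative to C: A = (d + r cosθ, r sinθ); lever angle φ = atan2(r sinθ, d + r cosθ).
Differentiating tanφ: φ̇ = rω(d cosθ + r)/(d² + r² + 2dr cosθ).
d² + r² + 2dr cosθ = |CA|² = 0.0678161 m²;  d cosθ + r = -0.05309 m.
|ω_lever| = |0.1056·12.25·-0.05309| / 0.0678161 = 1.0129 rad/s.

1.01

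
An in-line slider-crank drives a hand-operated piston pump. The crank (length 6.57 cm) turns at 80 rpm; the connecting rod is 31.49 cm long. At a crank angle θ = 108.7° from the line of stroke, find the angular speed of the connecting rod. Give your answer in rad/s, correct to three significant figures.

ω = 8.378 rad/s (converted from 80 rpm).
The rod makes angle φ with the slider axis where L sinφ = r sinθ; differentiating, L cosφ·φ̇ = r ω cosθ.
L cosφ = √(L² − r² sin²θ) = 0.30869 m.
|ω_rod| = r ω |cosθ| / √(L² − r² sin²θ) = 0.0657·8.378·0.32061/0.30869 = 0.57167 rad/s.

0.572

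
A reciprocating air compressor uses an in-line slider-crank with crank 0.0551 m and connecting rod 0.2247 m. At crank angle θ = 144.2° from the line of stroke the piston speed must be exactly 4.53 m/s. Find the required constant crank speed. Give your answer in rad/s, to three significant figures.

For an in-line slider-crank, |v_piston| = rω|sinθ|·[1 + r cosθ/√(L² − r² sin²θ)].
With r = 0.0551 m, L = 0.2247 m, θ = 144.2°: the bracketed kinematic factor |dx/dθ| = 0.025754 m.
ω = v/|dx/dθ| = 4.53/0.025754 = 175.9 rad/s.

176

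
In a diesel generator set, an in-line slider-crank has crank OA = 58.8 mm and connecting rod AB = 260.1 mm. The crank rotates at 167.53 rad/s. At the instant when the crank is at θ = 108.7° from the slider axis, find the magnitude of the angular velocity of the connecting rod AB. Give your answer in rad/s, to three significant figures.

ω = 167.5 rad/s
The rod makes angle φ with the slider axis where L sinφ = r sinθ; differentiating, L cosφ·φ̇ = r ω cosθ.
L cosφ = √(L² − r² sin²θ) = 0.25407 m.
|ω_rod| = r ω |cosθ| / √(L² − r² sin²θ) = 0.0588·167.5·0.32061/0.25407 = 12.431 rad/s.

12.4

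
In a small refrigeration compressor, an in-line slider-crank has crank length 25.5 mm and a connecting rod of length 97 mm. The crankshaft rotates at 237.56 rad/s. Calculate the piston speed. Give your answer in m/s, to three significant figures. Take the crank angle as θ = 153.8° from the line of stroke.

2.04

ω = 237.6 rad/s
For an in-line slider-crank, x = r cosθ + √(L² − r² sin²θ), so v = −rω sinθ·[1 + r cosθ/√(L² − r² sin²θ)].
With r = 0.0255 m, L = 0.097 m, θ = 153.8°: √(L² − r² sin²θ) = 0.096344 m.
v = −0.0255·237.6·0.44151·[1 + 0.0255·-0.89726/0.096344] = -2.0394 m/s.
|v| = 2.0394 m/s.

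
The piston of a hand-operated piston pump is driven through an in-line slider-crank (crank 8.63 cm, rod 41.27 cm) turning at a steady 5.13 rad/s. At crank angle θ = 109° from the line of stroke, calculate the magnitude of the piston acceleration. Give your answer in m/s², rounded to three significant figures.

1.12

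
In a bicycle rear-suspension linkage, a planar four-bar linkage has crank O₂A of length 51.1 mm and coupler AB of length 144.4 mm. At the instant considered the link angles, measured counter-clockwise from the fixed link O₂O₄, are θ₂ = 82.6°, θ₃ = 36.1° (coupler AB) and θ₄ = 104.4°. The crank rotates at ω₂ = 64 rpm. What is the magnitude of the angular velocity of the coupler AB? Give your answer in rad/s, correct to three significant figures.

0.948

ω₂ = 6.702 rad/s (from 64 rpm).
Differentiating the loop-closure r₂e^{iθ₂}+r₃e^{iθ₃}=r₁+r₄e^{iθ₄} gives r₂ω₂e^{iθ₂}+r₃ω₃e^{iθ₃}=r₄ω₄e^{iθ₄}.
Eliminating the other unknown: ω₃ = r₂ω₂ sin(θ₄−θ₂) / [r₃ sin(θ₃−θ₄)].
Numerator sine = +0.37137; denominator sine = -0.92913.
Result = 0.0511·6.702·(+0.37137) / (0.1444·(-0.92913)) = -0.94796 rad/s; magnitude 0.94796 rad/s.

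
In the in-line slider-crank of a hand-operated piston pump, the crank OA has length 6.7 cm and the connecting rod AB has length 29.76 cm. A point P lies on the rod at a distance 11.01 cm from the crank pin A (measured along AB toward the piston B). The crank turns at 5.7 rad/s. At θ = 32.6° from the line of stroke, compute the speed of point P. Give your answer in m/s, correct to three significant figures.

0.299

ω = 5.7 rad/s.  Crank-pin speed |V_A| = rω = 0.3819 m/s, perpendicular to OA.
Rod angle: sinφ = −(r/L) sinθ ⇒ φ = -6.967°; ω_rod = −rω cosθ/√(L²−r²sin²θ) = -1.0891 rad/s.
V_P = V_A + ω_rod × AP, with AP = 0.1101 m along the rod.
Components: V_Px = −rω sinθ − a·ω_rod·sinφ = -0.2203 m/s;  V_Py = rω cosθ + a·ω_rod·cosφ = +0.2027 m/s.
|V_P| = √(V_Px² + V_Py²) = 0.29937 m/s.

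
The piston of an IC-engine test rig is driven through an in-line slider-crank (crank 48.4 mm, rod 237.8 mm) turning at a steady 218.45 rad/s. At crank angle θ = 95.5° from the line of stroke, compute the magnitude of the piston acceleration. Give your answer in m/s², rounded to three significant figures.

692

ω = 218.4 rad/s
x(θ) = r cosθ + √(L² − r² sin²θ); with ω constant, a = ω²·d²x/dθ².
d²x/dθ² = −r cosθ − r²(cos2θ)/√u − r⁴ sin²2θ/(4u^{3/2}),  u = L² − r² sin²θ = 0.0542278 m².
Substituting r = 0.0484 m, L = 0.2378 m, θ = 95.5°: d²x/dθ² = +0.01451 m.
a = ω²·d²x/dθ² = (218.4)²·(+0.01451) = +692.41 m/s²;  |a| = 692.41 m/s².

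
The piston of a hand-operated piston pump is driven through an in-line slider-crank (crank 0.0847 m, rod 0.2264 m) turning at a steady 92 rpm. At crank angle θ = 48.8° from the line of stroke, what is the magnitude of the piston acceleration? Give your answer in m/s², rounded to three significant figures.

4.89

ω = 2π·92/60 = 9.634 rad/s
x(θ) = r cosθ + √(L² − r² sin²θ); with ω constant, a = ω²·d²x/dθ².
d²x/dθ² = −r cosθ − r²(cos2θ)/√u − r⁴ sin²2θ/(4u^{3/2}),  u = L² − r² sin²θ = 0.0471955 m².
Substituting r = 0.0847 m, L = 0.2264 m, θ = 48.8°: d²x/dθ² = -0.052656 m.
a = ω²·d²x/dθ² = (9.634)²·(-0.052656) = -4.8875 m/s²;  |a| = 4.8875 m/s².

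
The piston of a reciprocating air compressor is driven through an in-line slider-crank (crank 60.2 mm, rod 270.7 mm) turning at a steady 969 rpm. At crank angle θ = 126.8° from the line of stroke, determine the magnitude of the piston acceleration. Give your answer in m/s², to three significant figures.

409

ω = 2π·969/60 = 101.5 rad/s
x(θ) = r cosθ + √(L² − r² sin²θ); with ω constant, a = ω²·d²x/dθ².
d²x/dθ² = −r cosθ − r²(cos2θ)/√u − r⁴ sin²2θ/(4u^{3/2}),  u = L² − r² sin²θ = 0.0709549 m².
Substituting r = 0.0602 m, L = 0.2707 m, θ = 126.8°: d²x/dθ² = +0.039743 m.
a = ω²·d²x/dθ² = (101.5)²·(+0.039743) = +409.22 m/s²;  |a| = 409.22 m/s².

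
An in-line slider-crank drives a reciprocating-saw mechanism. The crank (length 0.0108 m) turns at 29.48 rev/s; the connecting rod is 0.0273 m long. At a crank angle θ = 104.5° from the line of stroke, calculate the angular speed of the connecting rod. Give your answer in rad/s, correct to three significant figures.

ω = 185.2 rad/s (converted from 29.48 rev/s).
The rod makes angle φ with the slider axis where L sinφ = r sinθ; differentiating, L cosφ·φ̇ = r ω cosθ.
L cosφ = √(L² − r² sin²θ) = 0.025218 m.
|ω_rod| = r ω |cosθ| / √(L² − r² sin²θ) = 0.0108·185.2·0.25038/0.025218 = 19.862 rad/s.

19.9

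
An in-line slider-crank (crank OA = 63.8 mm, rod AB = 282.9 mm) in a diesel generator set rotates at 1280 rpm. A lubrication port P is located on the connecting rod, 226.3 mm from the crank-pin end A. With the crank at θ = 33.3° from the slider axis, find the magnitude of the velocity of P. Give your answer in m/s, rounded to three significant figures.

ω = 134 rad/s.  Crank-pin speed |V_A| = rω = 8.5518 m/s, perpendicular to OA.
Rod angle: sinφ = −(r/L) sinθ ⇒ φ = -7.112°; ω_rod = −rω cosθ/√(L²−r²sin²θ) = -25.462 rad/s.
V_P = V_A + ω_rod × AP, with AP = 0.2263 m along the rod.
Components: V_Px = −rω sinθ − a·ω_rod·sinφ = -5.4086 m/s;  V_Py = rω cosθ + a·ω_rod·cosφ = +1.43 m/s.
|V_P| = √(V_Px² + V_Py²) = 5.5944 m/s.

5.59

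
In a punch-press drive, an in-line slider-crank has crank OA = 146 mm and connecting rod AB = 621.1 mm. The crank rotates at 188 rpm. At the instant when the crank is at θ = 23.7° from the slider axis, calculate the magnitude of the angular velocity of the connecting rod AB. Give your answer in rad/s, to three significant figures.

ω = 19.69 rad/s (converted from 188 rpm).
The rod makes angle φ with the slider axis where L sinφ = r sinθ; differentiating, L cosφ·φ̇ = r ω cosθ.
L cosφ = √(L² − r² sin²θ) = 0.61832 m.
|ω_rod| = r ω |cosθ| / √(L² − r² sin²θ) = 0.146·19.69·0.91566/0.61832 = 4.2566 rad/s.

4.26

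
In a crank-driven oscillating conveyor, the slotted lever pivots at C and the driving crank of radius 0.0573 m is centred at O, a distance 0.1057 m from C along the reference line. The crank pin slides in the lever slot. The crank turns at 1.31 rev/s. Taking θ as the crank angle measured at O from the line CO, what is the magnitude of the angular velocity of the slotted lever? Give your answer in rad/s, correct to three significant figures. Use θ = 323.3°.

ω = 8.231 rad/s (from 1.31 rev/s).
Crank pin A relative to C: A = (d + r cosθ, r sinθ); lever angle φ = atan2(r sinθ, d + r cosθ).
Differentiating tanφ: φ̇ = rω(d cosθ + r)/(d² + r² + 2dr cosθ).
d² + r² + 2dr cosθ = |CA|² = 0.0241679 m²;  d cosθ + r = +0.14205 m.
|ω_lever| = |0.0573·8.231·+0.14205| / 0.0241679 = 2.7721 rad/s.

2.77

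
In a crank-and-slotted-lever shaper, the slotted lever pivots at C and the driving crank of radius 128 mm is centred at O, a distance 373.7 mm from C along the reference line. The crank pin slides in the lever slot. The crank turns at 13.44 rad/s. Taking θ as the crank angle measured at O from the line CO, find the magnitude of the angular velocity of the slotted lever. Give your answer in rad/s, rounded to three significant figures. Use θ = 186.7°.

6.85

ω = 13.44 rad/s
Crank pin A relative to C: A = (d + r cosθ, r sinθ); lever angle φ = atan2(r sinθ, d + r cosθ).
Differentiating tanφ: φ̇ = rω(d cosθ + r)/(d² + r² + 2dr cosθ).
d² + r² + 2dr cosθ = |CA|² = 0.0610218 m²;  d cosθ + r = -0.24315 m.
|ω_lever| = |0.128·13.44·-0.24315| / 0.0610218 = 6.8548 rad/s.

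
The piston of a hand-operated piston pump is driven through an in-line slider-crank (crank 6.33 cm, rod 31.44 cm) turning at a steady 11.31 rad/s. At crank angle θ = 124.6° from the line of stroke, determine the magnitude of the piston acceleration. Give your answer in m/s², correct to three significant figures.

5.17

ω = 11.31 rad/s
x(θ) = r cosθ + √(L² − r² sin²θ); with ω constant, a = ω²·d²x/dθ².
d²x/dθ² = −r cosθ − r²(cos2θ)/√u − r⁴ sin²2θ/(4u^{3/2}),  u = L² − r² sin²θ = 0.0961325 m².
Substituting r = 0.0633 m, L = 0.3144 m, θ = 124.6°: d²x/dθ² = +0.040416 m.
a = ω²·d²x/dθ² = (11.31)²·(+0.040416) = +5.1699 m/s²;  |a| = 5.1699 m/s².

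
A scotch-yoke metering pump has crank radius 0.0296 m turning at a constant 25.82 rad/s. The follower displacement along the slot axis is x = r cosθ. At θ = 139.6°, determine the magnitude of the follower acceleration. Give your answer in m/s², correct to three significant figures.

15.0

ω = 25.82 rad/s
x = r cosθ ⇒ ẍ = −rω² cosθ (ω constant).
|a| = rω²|cosθ| = 0.0296·(25.82)²·|cos 139.6°| = 15.028 m/s².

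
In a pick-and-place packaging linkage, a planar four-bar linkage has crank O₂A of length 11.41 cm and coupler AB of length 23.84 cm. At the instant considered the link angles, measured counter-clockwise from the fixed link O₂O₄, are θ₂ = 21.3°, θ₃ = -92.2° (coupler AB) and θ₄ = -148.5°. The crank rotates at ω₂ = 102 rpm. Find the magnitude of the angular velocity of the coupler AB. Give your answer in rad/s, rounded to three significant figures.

1.09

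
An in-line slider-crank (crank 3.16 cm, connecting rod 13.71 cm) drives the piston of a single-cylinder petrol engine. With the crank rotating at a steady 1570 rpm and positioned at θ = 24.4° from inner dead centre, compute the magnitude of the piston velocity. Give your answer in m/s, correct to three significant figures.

ω = 2π·1570/60 = 164.4 rad/s
For an in-line slider-crank, x = r cosθ + √(L² − r² sin²θ), so v = −rω sinθ·[1 + r cosθ/√(L² − r² sin²θ)].
With r = 0.0316 m, L = 0.1371 m, θ = 24.4°: √(L² − r² sin²θ) = 0.13648 m.
v = −0.0316·164.4·0.41310·[1 + 0.0316·0.91068/0.13648] = -2.5988 m/s.
|v| = 2.5988 m/s.

2.60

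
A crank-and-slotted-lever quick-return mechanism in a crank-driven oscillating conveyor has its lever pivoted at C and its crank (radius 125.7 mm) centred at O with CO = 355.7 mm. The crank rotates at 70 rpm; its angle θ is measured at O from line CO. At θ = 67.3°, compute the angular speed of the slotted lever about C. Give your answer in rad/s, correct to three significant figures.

ω = 7.33 rad/s (from 70 rpm).
Crank pin A relative to C: A = (d + r cosθ, r sinθ); lever angle φ = atan2(r sinθ, d + r cosθ).
Differentiating tanφ: φ̇ = rω(d cosθ + r)/(d² + r² + 2dr cosθ).
d² + r² + 2dr cosθ = |CA|² = 0.176832 m²;  d cosθ + r = +0.26297 m.
|ω_lever| = |0.1257·7.33·+0.26297| / 0.176832 = 1.3703 rad/s.

1.37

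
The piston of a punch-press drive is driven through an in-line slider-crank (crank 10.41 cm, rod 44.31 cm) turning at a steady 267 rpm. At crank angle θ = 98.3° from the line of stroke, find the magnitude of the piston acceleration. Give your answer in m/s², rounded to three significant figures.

ω = 2π·267/60 = 27.96 rad/s
x(θ) = r cosθ + √(L² − r² sin²θ); with ω constant, a = ω²·d²x/dθ².
d²x/dθ² = −r cosθ − r²(cos2θ)/√u − r⁴ sin²2θ/(4u^{3/2}),  u = L² − r² sin²θ = 0.185727 m².
Substituting r = 0.1041 m, L = 0.4431 m, θ = 98.3°: d²x/dθ² = +0.039095 m.
a = ω²·d²x/dθ² = (27.96)²·(+0.039095) = +30.564 m/s²;  |a| = 30.564 m/s².

30.6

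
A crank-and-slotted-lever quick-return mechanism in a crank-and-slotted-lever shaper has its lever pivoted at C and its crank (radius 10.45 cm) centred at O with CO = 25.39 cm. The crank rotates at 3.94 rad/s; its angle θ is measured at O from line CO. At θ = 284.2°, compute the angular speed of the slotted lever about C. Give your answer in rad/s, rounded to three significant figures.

0.777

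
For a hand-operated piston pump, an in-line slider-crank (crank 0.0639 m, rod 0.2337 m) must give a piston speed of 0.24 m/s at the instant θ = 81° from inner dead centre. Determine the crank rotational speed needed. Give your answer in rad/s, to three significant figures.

3.64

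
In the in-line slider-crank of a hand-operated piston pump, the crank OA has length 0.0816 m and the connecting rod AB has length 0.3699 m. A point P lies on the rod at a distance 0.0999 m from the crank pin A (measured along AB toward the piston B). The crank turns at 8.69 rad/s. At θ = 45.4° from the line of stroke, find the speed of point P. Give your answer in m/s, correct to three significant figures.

0.640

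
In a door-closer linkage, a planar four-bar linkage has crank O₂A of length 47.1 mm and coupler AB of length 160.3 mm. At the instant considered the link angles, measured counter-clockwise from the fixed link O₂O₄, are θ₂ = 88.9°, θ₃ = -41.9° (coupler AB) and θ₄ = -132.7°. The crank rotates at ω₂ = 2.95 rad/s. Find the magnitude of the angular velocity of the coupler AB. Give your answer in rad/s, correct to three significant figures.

0.576

ω₂ = 2.95 rad/s
Differentiating the loop-closure r₂e^{iθ₂}+r₃e^{iθ₃}=r₁+r₄e^{iθ₄} gives r₂ω₂e^{iθ₂}+r₃ω₃e^{iθ₃}=r₄ω₄e^{iθ₄}.
Eliminating the other unknown: ω₃ = r₂ω₂ sin(θ₄−θ₂) / [r₃ sin(θ₃−θ₄)].
Numerator sine = +0.66393; denominator sine = +0.99990.
Result = 0.0471·2.95·(+0.66393) / (0.1603·(+0.99990)) = +0.57553 rad/s; magnitude 0.57553 rad/s.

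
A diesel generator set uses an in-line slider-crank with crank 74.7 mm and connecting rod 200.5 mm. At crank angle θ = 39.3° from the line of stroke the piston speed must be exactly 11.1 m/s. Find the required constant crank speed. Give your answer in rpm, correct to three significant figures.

1730

For an in-line slider-crank, |v_piston| = rω|sinθ|·[1 + r cosθ/√(L² − r² sin²θ)].
With r = 0.0747 m, L = 0.2005 m, θ = 39.3°: the bracketed kinematic factor |dx/dθ| = 0.061351 m.
ω = v/|dx/dθ| = 11.1/0.061351 = 180.93 rad/s.
N = 60ω/(2π) = 1727.7 rpm.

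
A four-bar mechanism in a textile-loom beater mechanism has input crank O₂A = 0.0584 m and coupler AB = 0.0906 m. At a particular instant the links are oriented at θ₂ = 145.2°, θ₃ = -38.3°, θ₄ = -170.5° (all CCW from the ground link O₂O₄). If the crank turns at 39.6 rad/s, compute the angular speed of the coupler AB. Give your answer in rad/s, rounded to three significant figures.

24.1

ω₂ = 39.6 rad/s
Differentiating the loop-closure r₂e^{iθ₂}+r₃e^{iθ₃}=r₁+r₄e^{iθ₄} gives r₂ω₂e^{iθ₂}+r₃ω₃e^{iθ₃}=r₄ω₄e^{iθ₄}.
Eliminating the other unknown: ω₃ = r₂ω₂ sin(θ₄−θ₂) / [r₃ sin(θ₃−θ₄)].
Numerator sine = +0.69842; denominator sine = +0.74080.
Result = 0.0584·39.6·(+0.69842) / (0.0906·(+0.74080)) = +24.065 rad/s; magnitude 24.065 rad/s.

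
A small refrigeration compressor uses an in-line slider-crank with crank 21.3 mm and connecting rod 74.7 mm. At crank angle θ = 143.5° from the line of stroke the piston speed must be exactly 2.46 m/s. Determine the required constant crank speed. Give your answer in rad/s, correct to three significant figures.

253

For an in-line slider-crank, |v_piston| = rω|sinθ|·[1 + r cosθ/√(L² − r² sin²θ)].
With r = 0.0213 m, L = 0.0747 m, θ = 143.5°: the bracketed kinematic factor |dx/dθ| = 0.009723 m.
ω = v/|dx/dθ| = 2.46/0.009723 = 253.01 rad/s.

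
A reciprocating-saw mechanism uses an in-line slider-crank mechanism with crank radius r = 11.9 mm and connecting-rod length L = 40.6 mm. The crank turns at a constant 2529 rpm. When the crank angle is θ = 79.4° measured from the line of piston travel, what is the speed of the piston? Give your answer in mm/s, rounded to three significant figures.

ω = 2π·2529/60 = 264.8 rad/s
For an in-line slider-crank, x = r cosθ + √(L² − r² sin²θ), so v = −rω sinθ·[1 + r cosθ/√(L² − r² sin²θ)].
With r = 0.0119 m, L = 0.0406 m, θ = 79.4°: √(L² − r² sin²θ) = 0.038879 m.
v = −0.0119·264.8·0.98294·[1 + 0.0119·0.18395/0.038879] = -3.2722 m/s.
|v| = 3.2722 m/s = 3272.2 mm/s.

3270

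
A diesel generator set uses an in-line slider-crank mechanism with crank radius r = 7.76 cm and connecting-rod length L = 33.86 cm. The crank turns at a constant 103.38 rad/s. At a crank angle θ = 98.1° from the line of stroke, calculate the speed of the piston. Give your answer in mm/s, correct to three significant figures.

7680

ω = 103.4 rad/s
For an in-line slider-crank, x = r cosθ + √(L² − r² sin²θ), so v = −rω sinθ·[1 + r cosθ/√(L² − r² sin²θ)].
With r = 0.0776 m, L = 0.3386 m, θ = 98.1°: √(L² − r² sin²θ) = 0.32977 m.
v = −0.0776·103.4·0.99002·[1 + 0.0776·-0.14090/0.32977] = -7.6789 m/s.
|v| = 7.6789 m/s = 7678.9 mm/s.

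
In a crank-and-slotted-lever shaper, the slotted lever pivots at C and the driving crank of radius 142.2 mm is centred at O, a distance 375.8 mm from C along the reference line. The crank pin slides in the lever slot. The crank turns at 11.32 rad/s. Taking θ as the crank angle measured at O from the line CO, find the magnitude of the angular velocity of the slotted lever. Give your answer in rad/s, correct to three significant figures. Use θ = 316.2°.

2.79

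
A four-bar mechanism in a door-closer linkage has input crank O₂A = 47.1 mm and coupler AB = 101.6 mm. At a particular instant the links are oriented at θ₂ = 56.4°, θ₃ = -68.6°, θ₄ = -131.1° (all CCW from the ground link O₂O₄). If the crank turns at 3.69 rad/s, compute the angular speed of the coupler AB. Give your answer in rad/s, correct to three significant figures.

0.252

ω₂ = 3.69 rad/s
Differentiating the loop-closure r₂e^{iθ₂}+r₃e^{iθ₃}=r₁+r₄e^{iθ₄} gives r₂ω₂e^{iθ₂}+r₃ω₃e^{iθ₃}=r₄ω₄e^{iθ₄}.
Eliminating the other unknown: ω₃ = r₂ω₂ sin(θ₄−θ₂) / [r₃ sin(θ₃−θ₄)].
Numerator sine = +0.13053; denominator sine = +0.88701.
Result = 0.0471·3.69·(+0.13053) / (0.1016·(+0.88701)) = +0.25172 rad/s; magnitude 0.25172 rad/s.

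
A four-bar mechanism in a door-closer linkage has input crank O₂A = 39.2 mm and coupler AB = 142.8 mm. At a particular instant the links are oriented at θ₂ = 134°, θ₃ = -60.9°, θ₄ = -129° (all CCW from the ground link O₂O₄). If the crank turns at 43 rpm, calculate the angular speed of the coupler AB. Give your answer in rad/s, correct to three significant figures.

ω₂ = 4.503 rad/s (from 43 rpm).
Differentiating the loop-closure r₂e^{iθ₂}+r₃e^{iθ₃}=r₁+r₄e^{iθ₄} gives r₂ω₂e^{iθ₂}+r₃ω₃e^{iθ₃}=r₄ω₄e^{iθ₄}.
Eliminating the other unknown: ω₃ = r₂ω₂ sin(θ₄−θ₂) / [r₃ sin(θ₃−θ₄)].
Numerator sine = +0.99255; denominator sine = +0.92784.
Result = 0.0392·4.503·(+0.99255) / (0.1428·(+0.92784)) = +1.3223 rad/s; magnitude 1.3223 rad/s.

1.32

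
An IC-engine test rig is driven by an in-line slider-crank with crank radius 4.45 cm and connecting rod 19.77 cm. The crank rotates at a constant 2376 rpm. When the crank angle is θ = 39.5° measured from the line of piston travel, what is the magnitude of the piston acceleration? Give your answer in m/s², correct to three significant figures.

ω = 2π·2376/60 = 248.8 rad/s
x(θ) = r cosθ + √(L² − r² sin²θ); with ω constant, a = ω²·d²x/dθ².
d²x/dθ² = −r cosθ − r²(cos2θ)/√u − r⁴ sin²2θ/(4u^{3/2}),  u = L² − r² sin²θ = 0.0382841 m².
Substituting r = 0.0445 m, L = 0.1977 m, θ = 39.5°: d²x/dθ² = -0.036395 m.
a = ω²·d²x/dθ² = (248.8)²·(-0.036395) = -2253.1 m/s²;  |a| = 2253.1 m/s².

2250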